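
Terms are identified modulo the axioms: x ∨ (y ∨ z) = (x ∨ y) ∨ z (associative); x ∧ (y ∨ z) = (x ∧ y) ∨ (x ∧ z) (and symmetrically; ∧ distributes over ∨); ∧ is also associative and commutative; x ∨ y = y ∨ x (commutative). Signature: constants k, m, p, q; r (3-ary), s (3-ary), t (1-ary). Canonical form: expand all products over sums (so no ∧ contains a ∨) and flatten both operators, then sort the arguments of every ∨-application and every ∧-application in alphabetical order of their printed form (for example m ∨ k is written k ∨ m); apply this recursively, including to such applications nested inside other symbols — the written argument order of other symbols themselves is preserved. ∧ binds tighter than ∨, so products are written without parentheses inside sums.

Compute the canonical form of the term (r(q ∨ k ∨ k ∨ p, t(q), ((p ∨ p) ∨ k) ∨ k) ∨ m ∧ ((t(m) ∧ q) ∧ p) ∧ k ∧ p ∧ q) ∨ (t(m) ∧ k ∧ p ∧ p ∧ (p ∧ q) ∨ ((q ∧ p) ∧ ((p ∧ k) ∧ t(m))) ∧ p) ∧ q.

Answer: k ∧ m ∧ p ∧ p ∧ q ∧ q ∧ t(m) ∨ k ∧ p ∧ p ∧ p ∧ q ∧ q ∧ t(m) ∨ k ∧ p ∧ p ∧ p ∧ q ∧ q ∧ t(m) ∨ r(k ∨ k ∨ p ∨ q, t(q), k ∨ k ∨ p ∨ p)

Derivation:
Distribute:  r(k ∨ k ∨ p ∨ q, t(q), k ∨ k ∨ p ∨ p) ∨ k ∧ m ∧ p ∧ p ∧ q ∧ q ∧ t(m) ∨ k ∧ p ∧ p ∧ p ∧ q ∧ q ∧ t(m) ∨ k ∧ p ∧ p ∧ p ∧ q ∧ q ∧ t(m)
Order the arguments:  k ∧ m ∧ p ∧ p ∧ q ∧ q ∧ t(m) ∨ k ∧ p ∧ p ∧ p ∧ q ∧ q ∧ t(m) ∨ k ∧ p ∧ p ∧ p ∧ q ∧ q ∧ t(m) ∨ r(k ∨ k ∨ p ∨ q, t(q), k ∨ k ∨ p ∨ p)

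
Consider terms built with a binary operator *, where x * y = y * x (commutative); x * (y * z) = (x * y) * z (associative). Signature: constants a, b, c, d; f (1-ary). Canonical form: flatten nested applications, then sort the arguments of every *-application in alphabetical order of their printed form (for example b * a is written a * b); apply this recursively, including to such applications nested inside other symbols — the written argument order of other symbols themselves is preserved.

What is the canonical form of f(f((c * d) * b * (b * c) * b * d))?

Descend into:  (c * d) * b * (b * c) * b * d
Merge nested applications:  c * d * b * b * c * b * d
Order the arguments:  b * b * b * c * c * d * d
Put back:  f(f(b * b * b * c * c * d * d))

Answer: f(f(b * b * b * c * c * d * d))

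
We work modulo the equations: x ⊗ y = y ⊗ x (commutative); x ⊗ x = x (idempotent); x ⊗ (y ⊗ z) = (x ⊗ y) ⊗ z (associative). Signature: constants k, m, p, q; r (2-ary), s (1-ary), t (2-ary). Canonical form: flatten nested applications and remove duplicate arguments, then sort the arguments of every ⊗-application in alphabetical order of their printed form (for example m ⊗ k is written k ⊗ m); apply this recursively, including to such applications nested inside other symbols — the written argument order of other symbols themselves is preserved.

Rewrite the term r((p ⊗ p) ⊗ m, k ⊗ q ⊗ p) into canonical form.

Answer: r(m ⊗ p, k ⊗ p ⊗ q)

Derivation:
Focus inside:  (p ⊗ p) ⊗ m
Flatten:  p ⊗ p ⊗ m
Deduplicate:  drop duplicate p
Order the arguments:  m ⊗ p
Put back:  r(m ⊗ p, k ⊗ p ⊗ q)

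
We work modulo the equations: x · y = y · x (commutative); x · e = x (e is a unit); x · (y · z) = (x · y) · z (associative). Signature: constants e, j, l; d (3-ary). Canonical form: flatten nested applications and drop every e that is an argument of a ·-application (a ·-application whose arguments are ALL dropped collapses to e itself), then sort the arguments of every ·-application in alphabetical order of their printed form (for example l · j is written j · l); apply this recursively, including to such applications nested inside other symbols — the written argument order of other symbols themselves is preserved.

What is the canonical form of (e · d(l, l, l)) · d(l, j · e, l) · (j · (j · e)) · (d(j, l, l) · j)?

Flatten:  e · d(l, l, l) · d(l, j · e, l) · j · j · e · d(j, l, l) · j
Simplify inside:  d(l, j · e, l)  →  d(l, j, l)
Units out:  drop e (×2)
Sort:  d(j, l, l) · d(l, j, l) · d(l, l, l) · j · j · j

Answer: d(j, l, l) · d(l, j, l) · d(l, l, l) · j · j · j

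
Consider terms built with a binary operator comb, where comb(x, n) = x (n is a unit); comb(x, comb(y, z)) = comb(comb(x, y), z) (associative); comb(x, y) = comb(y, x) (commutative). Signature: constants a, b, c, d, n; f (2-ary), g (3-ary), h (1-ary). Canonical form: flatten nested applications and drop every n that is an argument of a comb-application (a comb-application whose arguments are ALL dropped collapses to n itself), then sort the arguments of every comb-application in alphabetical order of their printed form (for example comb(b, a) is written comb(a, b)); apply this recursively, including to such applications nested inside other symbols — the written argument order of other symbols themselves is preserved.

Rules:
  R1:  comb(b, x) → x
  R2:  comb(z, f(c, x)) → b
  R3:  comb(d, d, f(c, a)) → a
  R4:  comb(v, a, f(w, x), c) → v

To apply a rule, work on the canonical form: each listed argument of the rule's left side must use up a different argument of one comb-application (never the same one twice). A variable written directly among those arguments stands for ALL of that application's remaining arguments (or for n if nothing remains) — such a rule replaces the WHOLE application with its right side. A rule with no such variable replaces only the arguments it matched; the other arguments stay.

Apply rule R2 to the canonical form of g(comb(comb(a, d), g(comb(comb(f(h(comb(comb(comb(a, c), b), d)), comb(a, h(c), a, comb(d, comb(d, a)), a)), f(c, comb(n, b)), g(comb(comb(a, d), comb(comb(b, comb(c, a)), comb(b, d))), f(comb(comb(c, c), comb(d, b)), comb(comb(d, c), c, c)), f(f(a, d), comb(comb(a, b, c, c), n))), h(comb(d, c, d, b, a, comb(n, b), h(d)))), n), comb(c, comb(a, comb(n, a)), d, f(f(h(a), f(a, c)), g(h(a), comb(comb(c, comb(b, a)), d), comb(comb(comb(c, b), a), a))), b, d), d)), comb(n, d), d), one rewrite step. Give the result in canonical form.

Canonical form:  g(comb(a, d, g(comb(f(c, b), f(h(comb(a, b, c, d)), comb(a, a, a, a, d, d, h(c))), g(comb(a, a, b, b, c, d, d), f(comb(b, c, c, d), comb(c, c, c, d)), f(f(a, d), comb(a, b, c, c))), h(comb(a, b, b, c, d, d, h(d)))), comb(a, a, b, c, d, d, f(f(h(a), f(a, c)), g(h(a), comb(a, b, c, d), comb(a, a, b, c)))), d)), d, d)
R2 matches:  uses f(c, b);  x := b, z := comb(f(h(comb(a, b, c, d)), comb(a, a, a, a, d, d, h(c))), g(comb(a, a, b, b, c, d, d), f(comb(b, c, c, d), comb(c, c, c, d)), f(f(a, d), comb(a, b, c, c))), h(comb(a, b, b, c, d, d, h(d))))
The extension variable absorbs all remaining arguments, so the whole application is rewritten.
Result:  g(comb(a, d, g(b, comb(a, a, b, c, d, d, f(f(h(a), f(a, c)), g(h(a), comb(a, b, c, d), comb(a, a, b, c)))), d)), d, d)

Answer: g(comb(a, d, g(b, comb(a, a, b, c, d, d, f(f(h(a), f(a, c)), g(h(a), comb(a, b, c, d), comb(a, a, b, c)))), d)), d, d)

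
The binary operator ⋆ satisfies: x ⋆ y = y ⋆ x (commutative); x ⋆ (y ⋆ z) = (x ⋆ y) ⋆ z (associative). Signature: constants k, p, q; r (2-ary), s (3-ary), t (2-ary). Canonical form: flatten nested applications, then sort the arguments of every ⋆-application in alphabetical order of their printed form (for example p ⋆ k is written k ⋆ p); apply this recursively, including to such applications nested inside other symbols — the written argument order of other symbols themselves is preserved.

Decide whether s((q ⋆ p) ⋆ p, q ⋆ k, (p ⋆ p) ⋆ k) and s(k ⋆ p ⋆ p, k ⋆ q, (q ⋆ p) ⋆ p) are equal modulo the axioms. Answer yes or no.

Answer: no — s(p ⋆ p ⋆ q, k ⋆ q, k ⋆ p ⋆ p) vs s(k ⋆ p ⋆ p, k ⋆ q, p ⋆ p ⋆ q)

Derivation:
Left:  s((q ⋆ p) ⋆ p, q ⋆ k, (p ⋆ p) ⋆ k)
  Descend into:  (p ⋆ p) ⋆ k
  Merge nested applications:  p ⋆ p ⋆ k
  Sort arguments:  k ⋆ p ⋆ p
  Put back:  s(p ⋆ p ⋆ q, k ⋆ q, k ⋆ p ⋆ p)
Right:  s(k ⋆ p ⋆ p, k ⋆ q, (q ⋆ p) ⋆ p)
  Focus inside:  (q ⋆ p) ⋆ p
  Merge nested applications:  q ⋆ p ⋆ p
  Sort arguments:  p ⋆ p ⋆ q
  Rebuild:  s(k ⋆ p ⋆ p, k ⋆ q, p ⋆ p ⋆ q)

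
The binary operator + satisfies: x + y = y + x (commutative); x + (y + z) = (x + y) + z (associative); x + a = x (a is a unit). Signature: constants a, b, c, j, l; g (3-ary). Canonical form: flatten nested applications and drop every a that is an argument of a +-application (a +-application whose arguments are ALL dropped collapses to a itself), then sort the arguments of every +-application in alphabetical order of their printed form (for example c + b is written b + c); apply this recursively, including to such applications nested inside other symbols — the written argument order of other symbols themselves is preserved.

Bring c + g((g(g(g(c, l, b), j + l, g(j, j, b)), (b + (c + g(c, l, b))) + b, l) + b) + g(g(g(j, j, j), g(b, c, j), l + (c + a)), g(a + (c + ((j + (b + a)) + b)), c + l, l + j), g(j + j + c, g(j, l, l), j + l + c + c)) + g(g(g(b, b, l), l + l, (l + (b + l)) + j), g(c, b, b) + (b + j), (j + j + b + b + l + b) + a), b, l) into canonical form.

Canonicalize subterm:  g((g(g(g(c, l, b), j + l, g(j, j, b)), (b + (c + g(c, l, b))) + b, l) + b) + g(g(g(j, j, j), g(b, c, j), l + (c + a)), g(a + (c + ((j + (b + a)) + b)), c + l, l + j), g(j + j + c, g(j, l, l), j + l + c + c)) + g(g(g(b, b, l), l + l, (l + (b + l)) + j), g(c, b, b) + (b + j), (j + j + b + b + l + b) + a), b, l)  →  g(b + g(g(g(b, b, l), l + l, b + j + l + l), b + g(c, b, b) + j, b + b + b + j + j + l) + g(g(g(c, l, b), j + l, g(j, j, b)), b + b + c + g(c, l, b), l) + g(g(g(j, j, j), g(b, c, j), c + l), g(b + b + c + j, c + l, j + l), g(c + j + j, g(j, l, l), c + c + j + l)), b, l)
Sort arguments:  c + g(b + g(g(g(b, b, l), l + l, b + j + l + l), b + g(c, b, b) + j, b + b + b + j + j + l) + g(g(g(c, l, b), j + l, g(j, j, b)), b + b + c + g(c, l, b), l) + g(g(g(j, j, j), g(b, c, j), c + l), g(b + b + c + j, c + l, j + l), g(c + j + j, g(j, l, l), c + c + j + l)), b, l)

Answer: c + g(b + g(g(g(b, b, l), l + l, b + j + l + l), b + g(c, b, b) + j, b + b + b + j + j + l) + g(g(g(c, l, b), j + l, g(j, j, b)), b + b + c + g(c, l, b), l) + g(g(g(j, j, j), g(b, c, j), c + l), g(b + b + c + j, c + l, j + l), g(c + j + j, g(j, l, l), c + c + j + l)), b, l)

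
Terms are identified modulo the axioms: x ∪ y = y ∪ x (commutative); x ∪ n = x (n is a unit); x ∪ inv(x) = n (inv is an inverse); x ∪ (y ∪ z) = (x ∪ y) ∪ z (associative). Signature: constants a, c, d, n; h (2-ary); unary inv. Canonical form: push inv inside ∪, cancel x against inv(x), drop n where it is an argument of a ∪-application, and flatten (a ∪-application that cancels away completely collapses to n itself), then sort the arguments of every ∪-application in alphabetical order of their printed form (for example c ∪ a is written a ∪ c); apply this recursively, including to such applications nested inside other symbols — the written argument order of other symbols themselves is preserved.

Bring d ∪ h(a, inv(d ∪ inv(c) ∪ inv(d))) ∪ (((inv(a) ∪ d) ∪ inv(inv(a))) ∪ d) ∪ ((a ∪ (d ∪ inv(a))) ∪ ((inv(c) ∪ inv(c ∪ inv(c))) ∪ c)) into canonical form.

Answer: d ∪ d ∪ d ∪ d ∪ h(a, c)

Derivation:
Push inv inside:  distribute inv over ∪ and collapse double inv
Cancel:  a cancels; c cancels
Combine occurrences:  d ∪ d ∪ d ∪ d ∪ h(a, c)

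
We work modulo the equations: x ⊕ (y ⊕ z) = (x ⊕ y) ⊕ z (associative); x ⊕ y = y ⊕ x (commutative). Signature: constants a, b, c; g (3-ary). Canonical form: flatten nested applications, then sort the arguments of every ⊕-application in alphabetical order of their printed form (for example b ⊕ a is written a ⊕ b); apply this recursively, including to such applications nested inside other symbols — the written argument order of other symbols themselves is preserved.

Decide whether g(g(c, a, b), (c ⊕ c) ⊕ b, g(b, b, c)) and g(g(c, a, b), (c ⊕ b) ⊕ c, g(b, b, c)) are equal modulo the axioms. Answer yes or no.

Answer: yes — both canonical forms are g(g(c, a, b), b ⊕ c ⊕ c, g(b, b, c))

Derivation:
Left:  g(g(c, a, b), (c ⊕ c) ⊕ b, g(b, b, c))
  Focus inside:  (c ⊕ c) ⊕ b
  Flatten:  c ⊕ c ⊕ b
  Sort:  b ⊕ c ⊕ c
  Rebuild:  g(g(c, a, b), b ⊕ c ⊕ c, g(b, b, c))
Right:  g(g(c, a, b), (c ⊕ b) ⊕ c, g(b, b, c))
  Focus inside:  (c ⊕ b) ⊕ c
  Flatten:  c ⊕ b ⊕ c
  Sort:  b ⊕ c ⊕ c
  Reassemble:  g(g(c, a, b), b ⊕ c ⊕ c, g(b, b, c))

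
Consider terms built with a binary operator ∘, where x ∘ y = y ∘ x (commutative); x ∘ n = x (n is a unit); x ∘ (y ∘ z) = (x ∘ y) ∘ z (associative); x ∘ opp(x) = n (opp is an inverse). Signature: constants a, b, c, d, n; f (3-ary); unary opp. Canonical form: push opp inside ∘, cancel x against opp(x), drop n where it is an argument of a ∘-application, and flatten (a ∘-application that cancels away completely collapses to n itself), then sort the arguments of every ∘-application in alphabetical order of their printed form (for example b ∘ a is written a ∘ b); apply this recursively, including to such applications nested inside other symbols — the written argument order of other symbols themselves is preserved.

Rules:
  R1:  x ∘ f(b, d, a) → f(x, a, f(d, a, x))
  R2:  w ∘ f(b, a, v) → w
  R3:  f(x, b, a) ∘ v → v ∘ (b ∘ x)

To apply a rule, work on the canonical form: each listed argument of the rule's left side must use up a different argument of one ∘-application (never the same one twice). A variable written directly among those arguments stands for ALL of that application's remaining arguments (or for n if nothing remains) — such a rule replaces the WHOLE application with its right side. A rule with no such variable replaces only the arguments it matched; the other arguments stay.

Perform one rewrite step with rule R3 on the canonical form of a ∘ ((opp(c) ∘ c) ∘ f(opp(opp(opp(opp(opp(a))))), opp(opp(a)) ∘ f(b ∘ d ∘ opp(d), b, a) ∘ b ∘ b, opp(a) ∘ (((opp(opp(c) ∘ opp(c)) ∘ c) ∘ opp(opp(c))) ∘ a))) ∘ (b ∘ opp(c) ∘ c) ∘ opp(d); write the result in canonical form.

Canonical form:  a ∘ b ∘ f(opp(a), a ∘ b ∘ b ∘ f(b, b, a), c ∘ c ∘ c ∘ c) ∘ opp(d)
R3 matches:  uses f(b, b, a);  v := a ∘ b ∘ b, x := b
The variable takes the whole remainder — replace the entire application.
Result:  a ∘ b ∘ f(opp(a), a ∘ b ∘ b ∘ b ∘ b, c ∘ c ∘ c ∘ c) ∘ opp(d)

Answer: a ∘ b ∘ f(opp(a), a ∘ b ∘ b ∘ b ∘ b, c ∘ c ∘ c ∘ c) ∘ opp(d)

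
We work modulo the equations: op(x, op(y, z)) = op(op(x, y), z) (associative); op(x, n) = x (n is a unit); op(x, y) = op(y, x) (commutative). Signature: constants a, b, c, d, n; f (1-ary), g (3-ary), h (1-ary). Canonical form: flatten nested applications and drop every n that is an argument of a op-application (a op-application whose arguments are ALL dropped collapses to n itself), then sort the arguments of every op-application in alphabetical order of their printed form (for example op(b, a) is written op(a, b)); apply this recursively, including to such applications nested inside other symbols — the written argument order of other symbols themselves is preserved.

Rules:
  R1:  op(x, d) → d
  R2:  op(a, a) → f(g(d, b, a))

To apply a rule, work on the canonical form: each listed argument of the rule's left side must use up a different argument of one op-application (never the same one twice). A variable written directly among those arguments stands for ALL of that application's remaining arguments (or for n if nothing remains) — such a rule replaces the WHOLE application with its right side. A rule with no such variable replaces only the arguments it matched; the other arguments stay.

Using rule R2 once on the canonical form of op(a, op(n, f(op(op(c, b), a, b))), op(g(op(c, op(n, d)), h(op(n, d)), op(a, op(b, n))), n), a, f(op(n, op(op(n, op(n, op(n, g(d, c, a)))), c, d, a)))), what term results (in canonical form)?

Answer: op(f(g(d, b, a)), f(op(a, b, b, c)), f(op(a, c, d, g(d, c, a))), g(op(c, d), h(d), op(a, b)))

Derivation:
Canonical form:  op(a, a, f(op(a, b, b, c)), f(op(a, c, d, g(d, c, a))), g(op(c, d), h(d), op(a, b)))
R2 matches:  uses a, a
Result:  op(f(g(d, b, a)), f(op(a, b, b, c)), f(op(a, c, d, g(d, c, a))), g(op(c, d), h(d), op(a, b)))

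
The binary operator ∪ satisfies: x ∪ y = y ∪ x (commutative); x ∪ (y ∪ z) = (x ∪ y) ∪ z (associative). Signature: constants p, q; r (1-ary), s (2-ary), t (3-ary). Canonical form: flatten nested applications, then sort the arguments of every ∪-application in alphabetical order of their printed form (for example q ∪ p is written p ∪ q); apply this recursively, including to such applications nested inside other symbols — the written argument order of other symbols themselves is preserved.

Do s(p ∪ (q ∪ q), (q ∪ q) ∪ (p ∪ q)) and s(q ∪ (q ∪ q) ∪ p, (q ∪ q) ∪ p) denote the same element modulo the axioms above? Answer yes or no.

Left:  s(p ∪ (q ∪ q), (q ∪ q) ∪ (p ∪ q))
  Descend into:  (q ∪ q) ∪ (p ∪ q)
  Flatten:  q ∪ q ∪ p ∪ q
  Sort:  p ∪ q ∪ q ∪ q
  Rebuild:  s(p ∪ q ∪ q, p ∪ q ∪ q ∪ q)
Right:  s(q ∪ (q ∪ q) ∪ p, (q ∪ q) ∪ p)
  Focus inside:  q ∪ (q ∪ q) ∪ p
  Merge nested applications:  q ∪ q ∪ q ∪ p
  Sort arguments:  p ∪ q ∪ q ∪ q
  Put back:  s(p ∪ q ∪ q ∪ q, p ∪ q ∪ q)

Answer: no — s(p ∪ q ∪ q, p ∪ q ∪ q ∪ q) vs s(p ∪ q ∪ q ∪ q, p ∪ q ∪ q)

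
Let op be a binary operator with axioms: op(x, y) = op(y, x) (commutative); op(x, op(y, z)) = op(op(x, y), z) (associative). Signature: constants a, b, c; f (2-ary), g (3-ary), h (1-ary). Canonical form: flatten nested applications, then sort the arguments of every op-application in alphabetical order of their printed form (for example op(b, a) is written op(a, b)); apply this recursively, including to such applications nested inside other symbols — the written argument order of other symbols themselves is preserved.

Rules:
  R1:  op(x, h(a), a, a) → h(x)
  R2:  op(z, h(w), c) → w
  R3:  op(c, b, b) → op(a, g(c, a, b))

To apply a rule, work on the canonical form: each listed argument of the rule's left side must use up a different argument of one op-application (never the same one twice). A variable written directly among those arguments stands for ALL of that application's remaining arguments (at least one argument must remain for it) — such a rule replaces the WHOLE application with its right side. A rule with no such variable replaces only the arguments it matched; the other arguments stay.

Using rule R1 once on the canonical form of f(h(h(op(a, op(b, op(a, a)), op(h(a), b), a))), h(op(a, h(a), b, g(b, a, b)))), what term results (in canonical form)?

Answer: f(h(h(h(op(a, a, b, b)))), h(op(a, b, g(b, a, b), h(a))))

Derivation:
Canonical form:  f(h(h(op(a, a, a, a, b, b, h(a)))), h(op(a, b, g(b, a, b), h(a))))
Match R1:  consume a, a, h(a);  x := op(a, a, b, b)
Every leftover argument binds to the variable; the entire application is replaced.
New term:  f(h(h(h(op(a, a, b, b)))), h(op(a, b, g(b, a, b), h(a))))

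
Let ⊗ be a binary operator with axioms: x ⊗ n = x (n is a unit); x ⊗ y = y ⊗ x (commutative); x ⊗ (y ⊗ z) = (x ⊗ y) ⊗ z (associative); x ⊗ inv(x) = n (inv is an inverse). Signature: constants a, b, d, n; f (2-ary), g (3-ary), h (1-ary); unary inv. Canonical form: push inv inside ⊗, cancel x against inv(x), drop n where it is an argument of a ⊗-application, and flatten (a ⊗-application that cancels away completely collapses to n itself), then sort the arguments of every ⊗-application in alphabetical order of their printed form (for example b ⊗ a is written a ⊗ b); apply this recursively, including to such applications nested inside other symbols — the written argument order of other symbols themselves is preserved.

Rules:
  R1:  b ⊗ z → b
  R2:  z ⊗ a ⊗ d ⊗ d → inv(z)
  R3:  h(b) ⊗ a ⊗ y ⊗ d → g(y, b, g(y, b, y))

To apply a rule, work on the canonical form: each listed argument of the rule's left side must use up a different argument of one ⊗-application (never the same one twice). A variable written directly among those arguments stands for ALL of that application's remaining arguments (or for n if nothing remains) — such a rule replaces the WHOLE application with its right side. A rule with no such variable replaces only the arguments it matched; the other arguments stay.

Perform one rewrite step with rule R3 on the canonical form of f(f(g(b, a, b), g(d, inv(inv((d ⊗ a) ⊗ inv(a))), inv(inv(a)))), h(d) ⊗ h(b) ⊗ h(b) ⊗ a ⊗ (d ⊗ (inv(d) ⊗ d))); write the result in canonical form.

Canonical form:  f(f(g(b, a, b), g(d, d, a)), a ⊗ d ⊗ h(b) ⊗ h(b) ⊗ h(d))
Match R3:  consume a, d, h(b);  y := h(b) ⊗ h(d)
The extension variable absorbs all remaining arguments, so the whole application is rewritten.
New term:  f(f(g(b, a, b), g(d, d, a)), g(h(b) ⊗ h(d), b, g(h(b) ⊗ h(d), b, h(b) ⊗ h(d))))

Answer: f(f(g(b, a, b), g(d, d, a)), g(h(b) ⊗ h(d), b, g(h(b) ⊗ h(d), b, h(b) ⊗ h(d))))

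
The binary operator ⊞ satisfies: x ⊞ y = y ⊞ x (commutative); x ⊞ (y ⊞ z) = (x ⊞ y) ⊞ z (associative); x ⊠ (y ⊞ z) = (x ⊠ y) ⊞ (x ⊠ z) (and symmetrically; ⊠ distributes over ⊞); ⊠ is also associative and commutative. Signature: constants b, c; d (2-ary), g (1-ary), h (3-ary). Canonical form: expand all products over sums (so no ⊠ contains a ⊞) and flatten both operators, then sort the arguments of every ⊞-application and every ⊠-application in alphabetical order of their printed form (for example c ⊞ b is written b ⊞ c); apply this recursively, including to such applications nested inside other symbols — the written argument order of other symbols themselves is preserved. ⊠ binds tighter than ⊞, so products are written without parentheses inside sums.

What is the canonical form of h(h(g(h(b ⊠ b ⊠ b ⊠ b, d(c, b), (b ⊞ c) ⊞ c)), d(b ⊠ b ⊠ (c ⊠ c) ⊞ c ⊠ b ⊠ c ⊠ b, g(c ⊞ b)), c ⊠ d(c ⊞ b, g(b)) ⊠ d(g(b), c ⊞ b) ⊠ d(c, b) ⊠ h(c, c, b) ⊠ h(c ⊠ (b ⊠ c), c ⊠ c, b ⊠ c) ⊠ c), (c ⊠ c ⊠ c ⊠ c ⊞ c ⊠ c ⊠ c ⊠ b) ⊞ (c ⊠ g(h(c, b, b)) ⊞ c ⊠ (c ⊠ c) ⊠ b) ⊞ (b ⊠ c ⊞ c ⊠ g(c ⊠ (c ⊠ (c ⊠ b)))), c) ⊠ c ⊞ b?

Merge nested applications:  c ⊠ h(h(g(h(b ⊠ b ⊠ b ⊠ b, d(c, b), b ⊞ c ⊞ c)), d(b ⊠ b ⊠ c ⊠ c ⊞ b ⊠ b ⊠ c ⊠ c, g(b ⊞ c)), c ⊠ c ⊠ d(b ⊞ c, g(b)) ⊠ d(c, b) ⊠ d(g(b), b ⊞ c) ⊠ h(b ⊠ c ⊠ c, c ⊠ c, b ⊠ c) ⊠ h(c, c, b)), b ⊠ c ⊞ b ⊠ c ⊠ c ⊠ c ⊞ b ⊠ c ⊠ c ⊠ c ⊞ c ⊠ c ⊠ c ⊠ c ⊞ c ⊠ g(b ⊠ c ⊠ c ⊠ c) ⊞ c ⊠ g(h(c, b, b)), c) ⊞ b
Sort:  b ⊞ c ⊠ h(h(g(h(b ⊠ b ⊠ b ⊠ b, d(c, b), b ⊞ c ⊞ c)), d(b ⊠ b ⊠ c ⊠ c ⊞ b ⊠ b ⊠ c ⊠ c, g(b ⊞ c)), c ⊠ c ⊠ d(b ⊞ c, g(b)) ⊠ d(c, b) ⊠ d(g(b), b ⊞ c) ⊠ h(b ⊠ c ⊠ c, c ⊠ c, b ⊠ c) ⊠ h(c, c, b)), b ⊠ c ⊞ b ⊠ c ⊠ c ⊠ c ⊞ b ⊠ c ⊠ c ⊠ c ⊞ c ⊠ c ⊠ c ⊠ c ⊞ c ⊠ g(b ⊠ c ⊠ c ⊠ c) ⊞ c ⊠ g(h(c, b, b)), c)

Answer: b ⊞ c ⊠ h(h(g(h(b ⊠ b ⊠ b ⊠ b, d(c, b), b ⊞ c ⊞ c)), d(b ⊠ b ⊠ c ⊠ c ⊞ b ⊠ b ⊠ c ⊠ c, g(b ⊞ c)), c ⊠ c ⊠ d(b ⊞ c, g(b)) ⊠ d(c, b) ⊠ d(g(b), b ⊞ c) ⊠ h(b ⊠ c ⊠ c, c ⊠ c, b ⊠ c) ⊠ h(c, c, b)), b ⊠ c ⊞ b ⊠ c ⊠ c ⊠ c ⊞ b ⊠ c ⊠ c ⊠ c ⊞ c ⊠ c ⊠ c ⊠ c ⊞ c ⊠ g(b ⊠ c ⊠ c ⊠ c) ⊞ c ⊠ g(h(c, b, b)), c)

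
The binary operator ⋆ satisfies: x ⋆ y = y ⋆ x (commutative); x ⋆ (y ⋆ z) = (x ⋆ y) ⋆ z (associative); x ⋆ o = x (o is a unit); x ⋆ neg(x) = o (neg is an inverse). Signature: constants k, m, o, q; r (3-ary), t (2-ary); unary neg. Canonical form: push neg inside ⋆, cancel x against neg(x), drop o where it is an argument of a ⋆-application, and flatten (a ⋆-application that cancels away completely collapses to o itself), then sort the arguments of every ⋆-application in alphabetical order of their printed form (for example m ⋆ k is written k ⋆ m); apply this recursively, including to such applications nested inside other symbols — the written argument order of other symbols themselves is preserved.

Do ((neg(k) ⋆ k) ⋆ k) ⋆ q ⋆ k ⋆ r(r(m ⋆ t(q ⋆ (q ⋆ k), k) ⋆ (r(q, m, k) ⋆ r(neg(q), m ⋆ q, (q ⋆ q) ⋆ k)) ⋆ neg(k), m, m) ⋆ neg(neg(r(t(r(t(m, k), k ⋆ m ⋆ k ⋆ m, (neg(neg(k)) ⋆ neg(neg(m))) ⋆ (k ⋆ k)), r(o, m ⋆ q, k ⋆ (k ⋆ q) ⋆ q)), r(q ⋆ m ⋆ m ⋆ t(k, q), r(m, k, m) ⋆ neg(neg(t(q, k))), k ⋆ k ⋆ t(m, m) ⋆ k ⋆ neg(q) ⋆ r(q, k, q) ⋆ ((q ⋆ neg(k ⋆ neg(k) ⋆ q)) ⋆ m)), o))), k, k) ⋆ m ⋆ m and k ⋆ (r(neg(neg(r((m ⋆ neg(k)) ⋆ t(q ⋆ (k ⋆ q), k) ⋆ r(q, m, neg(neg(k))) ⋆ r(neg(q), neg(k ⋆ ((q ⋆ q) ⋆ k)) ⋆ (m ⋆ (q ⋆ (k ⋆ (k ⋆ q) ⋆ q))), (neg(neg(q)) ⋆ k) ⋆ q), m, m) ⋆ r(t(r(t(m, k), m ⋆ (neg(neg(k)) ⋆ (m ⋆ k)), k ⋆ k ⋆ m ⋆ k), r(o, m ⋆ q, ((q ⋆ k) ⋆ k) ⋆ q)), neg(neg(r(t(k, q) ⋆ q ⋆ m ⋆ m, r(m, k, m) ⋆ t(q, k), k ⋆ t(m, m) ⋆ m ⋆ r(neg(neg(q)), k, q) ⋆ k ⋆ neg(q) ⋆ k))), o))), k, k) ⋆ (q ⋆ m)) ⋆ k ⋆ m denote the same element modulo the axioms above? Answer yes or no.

Left:  ((neg(k) ⋆ k) ⋆ k) ⋆ q ⋆ k ⋆ r(r(m ⋆ t(q ⋆ (q ⋆ k), k) ⋆ (r(q, m, k) ⋆ r(neg(q), m ⋆ q, (q ⋆ q) ⋆ k)) ⋆ neg(k), m, m) ⋆ neg(neg(r(t(r(t(m, k), k ⋆ m ⋆ k ⋆ m, (neg(neg(k)) ⋆ neg(neg(m))) ⋆ (k ⋆ k)), r(o, m ⋆ q, k ⋆ (k ⋆ q) ⋆ q)), r(q ⋆ m ⋆ m ⋆ t(k, q), r(m, k, m) ⋆ neg(neg(t(q, k))), k ⋆ k ⋆ t(m, m) ⋆ k ⋆ neg(q) ⋆ r(q, k, q) ⋆ ((q ⋆ neg(k ⋆ neg(k) ⋆ q)) ⋆ m)), o))), k, k) ⋆ m ⋆ m
  Push neg inside:  distribute neg over ⋆ and collapse double neg
  Combine occurrences:  k ⋆ k ⋆ q ⋆ r(r(m ⋆ neg(k) ⋆ r(neg(q), m ⋆ q, k ⋆ q ⋆ q) ⋆ r(q, m, k) ⋆ t(k ⋆ q ⋆ q, k), m, m) ⋆ r(t(r(t(m, k), k ⋆ k ⋆ m ⋆ m, k ⋆ k ⋆ k ⋆ m), r(o, m ⋆ q, k ⋆ k ⋆ q ⋆ q)), r(m ⋆ m ⋆ q ⋆ t(k, q), r(m, k, m) ⋆ t(q, k), k ⋆ k ⋆ k ⋆ m ⋆ neg(q) ⋆ r(q, k, q) ⋆ t(m, m)), o), k, k) ⋆ m ⋆ m
  Sort arguments:  k ⋆ k ⋆ m ⋆ m ⋆ q ⋆ r(r(m ⋆ neg(k) ⋆ r(neg(q), m ⋆ q, k ⋆ q ⋆ q) ⋆ r(q, m, k) ⋆ t(k ⋆ q ⋆ q, k), m, m) ⋆ r(t(r(t(m, k), k ⋆ k ⋆ m ⋆ m, k ⋆ k ⋆ k ⋆ m), r(o, m ⋆ q, k ⋆ k ⋆ q ⋆ q)), r(m ⋆ m ⋆ q ⋆ t(k, q), r(m, k, m) ⋆ t(q, k), k ⋆ k ⋆ k ⋆ m ⋆ neg(q) ⋆ r(q, k, q) ⋆ t(m, m)), o), k, k)
Right:  k ⋆ (r(neg(neg(r((m ⋆ neg(k)) ⋆ t(q ⋆ (k ⋆ q), k) ⋆ r(q, m, neg(neg(k))) ⋆ r(neg(q), neg(k ⋆ ((q ⋆ q) ⋆ k)) ⋆ (m ⋆ (q ⋆ (k ⋆ (k ⋆ q) ⋆ q))), (neg(neg(q)) ⋆ k) ⋆ q), m, m) ⋆ r(t(r(t(m, k), m ⋆ (neg(neg(k)) ⋆ (m ⋆ k)), k ⋆ k ⋆ m ⋆ k), r(o, m ⋆ q, ((q ⋆ k) ⋆ k) ⋆ q)), neg(neg(r(t(k, q) ⋆ q ⋆ m ⋆ m, r(m, k, m) ⋆ t(q, k), k ⋆ t(m, m) ⋆ m ⋆ r(neg(neg(q)), k, q) ⋆ k ⋆ neg(q) ⋆ k))), o))), k, k) ⋆ (q ⋆ m)) ⋆ k ⋆ m
  Push neg inside:  distribute neg over ⋆ and collapse double neg
  Collect terms:  k ⋆ k ⋆ r(r(m ⋆ neg(k) ⋆ r(neg(q), m ⋆ q, k ⋆ q ⋆ q) ⋆ r(q, m, k) ⋆ t(k ⋆ q ⋆ q, k), m, m) ⋆ r(t(r(t(m, k), k ⋆ k ⋆ m ⋆ m, k ⋆ k ⋆ k ⋆ m), r(o, m ⋆ q, k ⋆ k ⋆ q ⋆ q)), r(m ⋆ m ⋆ q ⋆ t(k, q), r(m, k, m) ⋆ t(q, k), k ⋆ k ⋆ k ⋆ m ⋆ neg(q) ⋆ r(q, k, q) ⋆ t(m, m)), o), k, k) ⋆ q ⋆ m ⋆ m
  Order the arguments:  k ⋆ k ⋆ m ⋆ m ⋆ q ⋆ r(r(m ⋆ neg(k) ⋆ r(neg(q), m ⋆ q, k ⋆ q ⋆ q) ⋆ r(q, m, k) ⋆ t(k ⋆ q ⋆ q, k), m, m) ⋆ r(t(r(t(m, k), k ⋆ k ⋆ m ⋆ m, k ⋆ k ⋆ k ⋆ m), r(o, m ⋆ q, k ⋆ k ⋆ q ⋆ q)), r(m ⋆ m ⋆ q ⋆ t(k, q), r(m, k, m) ⋆ t(q, k), k ⋆ k ⋆ k ⋆ m ⋆ neg(q) ⋆ r(q, k, q) ⋆ t(m, m)), o), k, k)

Answer: yes — both canonical forms are k ⋆ k ⋆ m ⋆ m ⋆ q ⋆ r(r(m ⋆ neg(k) ⋆ r(neg(q), m ⋆ q, k ⋆ q ⋆ q) ⋆ r(q, m, k) ⋆ t(k ⋆ q ⋆ q, k), m, m) ⋆ r(t(r(t(m, k), k ⋆ k ⋆ m ⋆ m, k ⋆ k ⋆ k ⋆ m), r(o, m ⋆ q, k ⋆ k ⋆ q ⋆ q)), r(m ⋆ m ⋆ q ⋆ t(k, q), r(m, k, m) ⋆ t(q, k), k ⋆ k ⋆ k ⋆ m ⋆ neg(q) ⋆ r(q, k, q) ⋆ t(m, m)), o), k, k)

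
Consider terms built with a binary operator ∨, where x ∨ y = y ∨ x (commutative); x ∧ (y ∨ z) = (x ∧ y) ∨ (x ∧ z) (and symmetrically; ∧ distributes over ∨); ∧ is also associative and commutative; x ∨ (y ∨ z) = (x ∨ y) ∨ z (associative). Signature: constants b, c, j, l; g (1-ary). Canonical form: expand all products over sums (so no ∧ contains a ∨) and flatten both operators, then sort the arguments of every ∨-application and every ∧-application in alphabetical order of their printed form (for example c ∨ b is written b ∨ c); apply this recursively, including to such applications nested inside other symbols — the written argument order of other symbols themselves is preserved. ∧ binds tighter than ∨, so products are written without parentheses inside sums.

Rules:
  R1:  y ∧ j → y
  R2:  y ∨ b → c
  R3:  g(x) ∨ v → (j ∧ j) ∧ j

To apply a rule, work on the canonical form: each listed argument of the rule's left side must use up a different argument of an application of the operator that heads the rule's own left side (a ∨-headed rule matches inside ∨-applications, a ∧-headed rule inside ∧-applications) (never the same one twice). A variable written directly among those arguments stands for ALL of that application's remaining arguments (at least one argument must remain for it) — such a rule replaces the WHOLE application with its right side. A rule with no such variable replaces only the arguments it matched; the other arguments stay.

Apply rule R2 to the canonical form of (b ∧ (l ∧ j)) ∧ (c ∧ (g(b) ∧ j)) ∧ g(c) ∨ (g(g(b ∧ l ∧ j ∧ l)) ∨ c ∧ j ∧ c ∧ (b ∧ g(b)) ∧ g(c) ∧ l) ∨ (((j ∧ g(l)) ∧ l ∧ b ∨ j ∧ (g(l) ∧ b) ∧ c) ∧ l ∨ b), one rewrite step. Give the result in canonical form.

Answer: c

Derivation:
Canonical form:  b ∨ b ∧ c ∧ c ∧ g(b) ∧ g(c) ∧ j ∧ l ∨ b ∧ c ∧ g(b) ∧ g(c) ∧ j ∧ j ∧ l ∨ b ∧ c ∧ g(l) ∧ j ∧ l ∨ b ∧ g(l) ∧ j ∧ l ∧ l ∨ g(g(b ∧ j ∧ l ∧ l))
Apply R2:  consuming b;  y := b ∧ c ∧ c ∧ g(b) ∧ g(c) ∧ j ∧ l ∨ b ∧ c ∧ g(b) ∧ g(c) ∧ j ∧ j ∧ l ∨ b ∧ c ∧ g(l) ∧ j ∧ l ∨ b ∧ g(l) ∧ j ∧ l ∧ l ∨ g(g(b ∧ j ∧ l ∧ l))
Every leftover argument binds to the variable; the entire application is replaced.
New term:  c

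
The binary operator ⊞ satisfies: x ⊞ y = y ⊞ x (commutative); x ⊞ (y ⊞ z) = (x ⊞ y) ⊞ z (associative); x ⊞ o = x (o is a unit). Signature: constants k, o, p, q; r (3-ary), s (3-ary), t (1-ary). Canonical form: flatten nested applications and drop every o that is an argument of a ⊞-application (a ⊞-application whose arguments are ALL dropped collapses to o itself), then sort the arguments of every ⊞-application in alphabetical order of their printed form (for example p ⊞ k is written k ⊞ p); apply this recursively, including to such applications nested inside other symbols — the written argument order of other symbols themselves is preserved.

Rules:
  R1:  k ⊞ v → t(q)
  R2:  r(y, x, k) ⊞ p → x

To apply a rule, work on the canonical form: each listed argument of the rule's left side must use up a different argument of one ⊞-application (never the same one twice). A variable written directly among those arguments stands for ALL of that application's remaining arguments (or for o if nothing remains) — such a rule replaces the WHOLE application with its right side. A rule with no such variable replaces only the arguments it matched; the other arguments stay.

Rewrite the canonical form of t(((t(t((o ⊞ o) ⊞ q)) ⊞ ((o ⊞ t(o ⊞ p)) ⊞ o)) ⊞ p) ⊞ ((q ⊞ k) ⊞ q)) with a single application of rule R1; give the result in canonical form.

Answer: t(t(q))

Derivation:
Canonical form:  t(k ⊞ p ⊞ q ⊞ q ⊞ t(p) ⊞ t(t(q)))
R1 matches:  uses k;  v := p ⊞ q ⊞ q ⊞ t(p) ⊞ t(t(q))
Every leftover argument binds to the variable; the entire application is replaced.
New term:  t(t(q))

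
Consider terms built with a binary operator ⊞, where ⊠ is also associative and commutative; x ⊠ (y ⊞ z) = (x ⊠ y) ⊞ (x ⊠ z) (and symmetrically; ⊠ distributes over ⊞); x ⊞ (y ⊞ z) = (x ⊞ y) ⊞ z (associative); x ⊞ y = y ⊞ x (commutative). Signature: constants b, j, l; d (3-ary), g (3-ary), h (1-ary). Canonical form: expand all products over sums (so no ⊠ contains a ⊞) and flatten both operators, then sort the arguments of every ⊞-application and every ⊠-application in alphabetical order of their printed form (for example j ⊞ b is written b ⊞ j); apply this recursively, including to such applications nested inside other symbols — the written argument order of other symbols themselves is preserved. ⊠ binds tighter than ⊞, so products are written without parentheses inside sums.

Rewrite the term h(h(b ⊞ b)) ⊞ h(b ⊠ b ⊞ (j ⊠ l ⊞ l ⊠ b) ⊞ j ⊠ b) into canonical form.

Merge nested applications:  h(h(b ⊞ b)) ⊞ h(b ⊠ b ⊞ b ⊠ j ⊞ b ⊠ l ⊞ j ⊠ l)
Order the arguments:  h(b ⊠ b ⊞ b ⊠ j ⊞ b ⊠ l ⊞ j ⊠ l) ⊞ h(h(b ⊞ b))

Answer: h(b ⊠ b ⊞ b ⊠ j ⊞ b ⊠ l ⊞ j ⊠ l) ⊞ h(h(b ⊞ b))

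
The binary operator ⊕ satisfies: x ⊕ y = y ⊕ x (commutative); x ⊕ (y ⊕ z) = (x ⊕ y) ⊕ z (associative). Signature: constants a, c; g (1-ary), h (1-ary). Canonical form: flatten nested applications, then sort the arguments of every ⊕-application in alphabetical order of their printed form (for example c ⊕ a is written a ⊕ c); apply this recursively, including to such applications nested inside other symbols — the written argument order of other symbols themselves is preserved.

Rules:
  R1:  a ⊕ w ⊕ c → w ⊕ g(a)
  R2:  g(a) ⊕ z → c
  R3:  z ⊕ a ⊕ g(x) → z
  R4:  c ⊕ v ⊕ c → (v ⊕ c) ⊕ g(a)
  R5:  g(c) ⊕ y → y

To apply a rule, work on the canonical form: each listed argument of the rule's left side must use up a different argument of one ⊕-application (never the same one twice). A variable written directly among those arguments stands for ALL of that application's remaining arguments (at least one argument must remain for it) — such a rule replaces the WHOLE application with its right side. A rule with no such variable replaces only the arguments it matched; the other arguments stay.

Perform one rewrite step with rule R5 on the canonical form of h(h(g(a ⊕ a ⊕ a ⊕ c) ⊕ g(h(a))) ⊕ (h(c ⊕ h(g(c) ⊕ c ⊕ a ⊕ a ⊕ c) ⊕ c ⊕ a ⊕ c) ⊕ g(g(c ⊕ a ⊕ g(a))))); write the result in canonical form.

Canonical form:  h(g(g(a ⊕ c ⊕ g(a))) ⊕ h(a ⊕ c ⊕ c ⊕ c ⊕ h(a ⊕ a ⊕ c ⊕ c ⊕ g(c))) ⊕ h(g(a ⊕ a ⊕ a ⊕ c) ⊕ g(h(a))))
Match R5:  consume g(c);  y := a ⊕ a ⊕ c ⊕ c
Every leftover argument binds to the variable; the entire application is replaced.
New term:  h(g(g(a ⊕ c ⊕ g(a))) ⊕ h(a ⊕ c ⊕ c ⊕ c ⊕ h(a ⊕ a ⊕ c ⊕ c)) ⊕ h(g(a ⊕ a ⊕ a ⊕ c) ⊕ g(h(a))))

Answer: h(g(g(a ⊕ c ⊕ g(a))) ⊕ h(a ⊕ c ⊕ c ⊕ c ⊕ h(a ⊕ a ⊕ c ⊕ c)) ⊕ h(g(a ⊕ a ⊕ a ⊕ c) ⊕ g(h(a))))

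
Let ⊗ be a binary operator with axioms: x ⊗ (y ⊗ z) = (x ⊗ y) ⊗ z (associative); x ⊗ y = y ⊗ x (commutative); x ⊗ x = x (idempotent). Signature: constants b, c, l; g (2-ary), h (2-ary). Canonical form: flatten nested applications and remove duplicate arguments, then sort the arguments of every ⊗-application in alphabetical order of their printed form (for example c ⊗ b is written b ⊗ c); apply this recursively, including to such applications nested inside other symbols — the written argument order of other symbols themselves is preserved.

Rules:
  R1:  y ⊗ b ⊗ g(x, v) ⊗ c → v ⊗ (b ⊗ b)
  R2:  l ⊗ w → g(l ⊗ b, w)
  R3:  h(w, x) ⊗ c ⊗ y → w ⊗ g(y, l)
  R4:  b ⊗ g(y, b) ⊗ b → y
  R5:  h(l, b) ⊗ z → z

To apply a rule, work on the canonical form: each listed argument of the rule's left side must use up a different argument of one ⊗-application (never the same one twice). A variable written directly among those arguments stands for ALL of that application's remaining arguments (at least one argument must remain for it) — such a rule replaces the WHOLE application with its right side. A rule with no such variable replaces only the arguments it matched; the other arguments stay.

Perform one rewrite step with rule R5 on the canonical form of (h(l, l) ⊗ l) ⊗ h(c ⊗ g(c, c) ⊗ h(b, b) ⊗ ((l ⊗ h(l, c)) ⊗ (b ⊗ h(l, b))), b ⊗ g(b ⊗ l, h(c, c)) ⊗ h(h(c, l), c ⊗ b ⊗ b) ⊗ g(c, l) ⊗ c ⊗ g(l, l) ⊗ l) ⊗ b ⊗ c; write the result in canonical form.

Canonical form:  b ⊗ c ⊗ h(b ⊗ c ⊗ g(c, c) ⊗ h(b, b) ⊗ h(l, b) ⊗ h(l, c) ⊗ l, b ⊗ c ⊗ g(b ⊗ l, h(c, c)) ⊗ g(c, l) ⊗ g(l, l) ⊗ h(h(c, l), b ⊗ c) ⊗ l) ⊗ h(l, l) ⊗ l
R5 matches:  uses h(l, b);  z := b ⊗ c ⊗ g(c, c) ⊗ h(b, b) ⊗ h(l, c) ⊗ l
The extension variable absorbs all remaining arguments, so the whole application is rewritten.
New term:  b ⊗ c ⊗ h(b ⊗ c ⊗ g(c, c) ⊗ h(b, b) ⊗ h(l, c) ⊗ l, b ⊗ c ⊗ g(b ⊗ l, h(c, c)) ⊗ g(c, l) ⊗ g(l, l) ⊗ h(h(c, l), b ⊗ c) ⊗ l) ⊗ h(l, l) ⊗ l

Answer: b ⊗ c ⊗ h(b ⊗ c ⊗ g(c, c) ⊗ h(b, b) ⊗ h(l, c) ⊗ l, b ⊗ c ⊗ g(b ⊗ l, h(c, c)) ⊗ g(c, l) ⊗ g(l, l) ⊗ h(h(c, l), b ⊗ c) ⊗ l) ⊗ h(l, l) ⊗ l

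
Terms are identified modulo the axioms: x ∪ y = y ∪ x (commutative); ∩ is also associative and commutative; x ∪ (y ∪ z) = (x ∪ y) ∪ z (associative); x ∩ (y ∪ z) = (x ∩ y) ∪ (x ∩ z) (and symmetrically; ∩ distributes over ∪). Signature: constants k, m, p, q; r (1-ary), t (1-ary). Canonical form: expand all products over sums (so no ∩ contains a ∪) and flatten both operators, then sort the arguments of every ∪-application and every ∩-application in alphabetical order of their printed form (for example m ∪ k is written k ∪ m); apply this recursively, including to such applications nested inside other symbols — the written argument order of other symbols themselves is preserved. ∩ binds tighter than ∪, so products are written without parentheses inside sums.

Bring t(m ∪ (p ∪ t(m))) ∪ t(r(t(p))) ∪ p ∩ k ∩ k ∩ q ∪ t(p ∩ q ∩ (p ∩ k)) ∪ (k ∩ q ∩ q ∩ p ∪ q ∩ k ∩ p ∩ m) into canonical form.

Flatten:  t(m ∪ p ∪ t(m)) ∪ t(r(t(p))) ∪ k ∩ k ∩ p ∩ q ∪ t(k ∩ p ∩ p ∩ q) ∪ k ∩ p ∩ q ∩ q ∪ k ∩ m ∩ p ∩ q
Order the arguments:  k ∩ k ∩ p ∩ q ∪ k ∩ m ∩ p ∩ q ∪ k ∩ p ∩ q ∩ q ∪ t(k ∩ p ∩ p ∩ q) ∪ t(m ∪ p ∪ t(m)) ∪ t(r(t(p)))

Answer: k ∩ k ∩ p ∩ q ∪ k ∩ m ∩ p ∩ q ∪ k ∩ p ∩ q ∩ q ∪ t(k ∩ p ∩ p ∩ q) ∪ t(m ∪ p ∪ t(m)) ∪ t(r(t(p)))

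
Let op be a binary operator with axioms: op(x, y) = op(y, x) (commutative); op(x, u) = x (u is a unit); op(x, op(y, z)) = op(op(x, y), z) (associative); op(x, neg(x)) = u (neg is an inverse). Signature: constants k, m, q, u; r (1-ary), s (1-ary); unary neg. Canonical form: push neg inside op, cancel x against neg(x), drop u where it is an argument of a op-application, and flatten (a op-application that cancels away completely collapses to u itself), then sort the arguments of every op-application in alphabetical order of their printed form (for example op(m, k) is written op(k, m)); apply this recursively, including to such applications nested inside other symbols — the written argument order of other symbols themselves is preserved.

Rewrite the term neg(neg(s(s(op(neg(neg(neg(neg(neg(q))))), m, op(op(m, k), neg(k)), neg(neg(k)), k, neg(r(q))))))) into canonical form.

Answer: s(s(op(k, k, m, m, neg(q), neg(r(q)))))

Derivation:
Push neg inside:  distribute neg over op and collapse double neg
Combine occurrences:  s(s(op(k, k, m, m, neg(q), neg(r(q)))))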